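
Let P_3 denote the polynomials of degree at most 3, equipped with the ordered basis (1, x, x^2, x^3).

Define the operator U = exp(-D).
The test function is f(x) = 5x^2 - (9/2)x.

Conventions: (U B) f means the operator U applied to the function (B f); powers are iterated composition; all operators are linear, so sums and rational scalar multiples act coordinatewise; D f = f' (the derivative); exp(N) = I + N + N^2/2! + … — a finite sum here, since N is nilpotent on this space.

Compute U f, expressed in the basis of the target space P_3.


g(x) = 5x^2 - (29/2)x + 19/2

order-1 term: -10x + 9/2
order-2 term: 5
the series for exp(-D) f terminates at order 2
exp(-D) f = 5x^2 - (29/2)x + 19/2


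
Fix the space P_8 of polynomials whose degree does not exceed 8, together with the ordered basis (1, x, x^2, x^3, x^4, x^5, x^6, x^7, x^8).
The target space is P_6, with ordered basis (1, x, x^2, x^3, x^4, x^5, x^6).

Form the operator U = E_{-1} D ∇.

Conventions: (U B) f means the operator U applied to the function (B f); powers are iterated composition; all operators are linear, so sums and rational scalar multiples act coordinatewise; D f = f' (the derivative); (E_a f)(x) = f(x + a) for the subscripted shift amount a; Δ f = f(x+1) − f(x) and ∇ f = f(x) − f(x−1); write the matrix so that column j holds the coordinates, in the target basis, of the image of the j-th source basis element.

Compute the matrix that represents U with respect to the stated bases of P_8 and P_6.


the matrix is [[0, 0, 2, -9, 28, -75, 186, -441, 1016]; [0, 0, 0, 6, -36, 140, -450, 1302, -3528]; [0, 0, 0, 0, 12, -90, 420, -1575, 5208]; [0, 0, 0, 0, 0, 20, -180, 980, -4200]; [0, 0, 0, 0, 0, 0, 30, -315, 1960]; [0, 0, 0, 0, 0, 0, 0, 42, -504]; [0, 0, 0, 0, 0, 0, 0, 0, 56]] (rows listed top to bottom)

image of 1: 0
image of x: 0
image of x^2: 2
image of x^3: 6x - 9
image of x^4: 12x^2 - 36x + 28
image of x^5: 20x^3 - 90x^2 + 140x - 75
image of x^6: 30x^4 - 180x^3 + 420x^2 - 450x + 186
image of x^7: 42x^5 - 315x^4 + 980x^3 - 1575x^2 + 1302x - 441
image of x^8: 56x^6 - 504x^5 + 1960x^4 - 4200x^3 + 5208x^2 - 3528x + 1016
each image's coordinates form column j of the matrix


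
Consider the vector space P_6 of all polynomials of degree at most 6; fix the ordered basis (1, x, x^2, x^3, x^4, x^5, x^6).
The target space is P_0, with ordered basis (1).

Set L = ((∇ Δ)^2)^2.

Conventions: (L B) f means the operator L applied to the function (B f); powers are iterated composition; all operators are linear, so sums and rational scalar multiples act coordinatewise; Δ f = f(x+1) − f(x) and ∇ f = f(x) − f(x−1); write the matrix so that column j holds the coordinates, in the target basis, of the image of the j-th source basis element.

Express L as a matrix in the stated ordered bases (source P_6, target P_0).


image of 1: 0
image of x: 0
image of x^2: 0
image of x^3: 0
image of x^4: 0
image of x^5: 0
image of x^6: 0
each image's coordinates form column j of the matrix

the matrix is [[0, 0, 0, 0, 0, 0, 0]] (rows listed top to bottom)


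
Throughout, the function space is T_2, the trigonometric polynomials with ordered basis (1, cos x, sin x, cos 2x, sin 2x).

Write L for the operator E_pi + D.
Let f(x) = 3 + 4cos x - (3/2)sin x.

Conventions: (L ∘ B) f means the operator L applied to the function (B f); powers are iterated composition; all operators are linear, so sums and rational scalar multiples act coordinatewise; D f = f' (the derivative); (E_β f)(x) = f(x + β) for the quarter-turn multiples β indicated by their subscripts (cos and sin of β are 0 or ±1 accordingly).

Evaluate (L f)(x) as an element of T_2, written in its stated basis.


the image equals g(x) = 3 - (11/2)cos x - (5/2)sin x

E_pi f = 3 - 4cos x + (3/2)sin x
D f = -(3/2)cos x - 4sin x
(E_pi + D) f = 3 - (11/2)cos x - (5/2)sin x


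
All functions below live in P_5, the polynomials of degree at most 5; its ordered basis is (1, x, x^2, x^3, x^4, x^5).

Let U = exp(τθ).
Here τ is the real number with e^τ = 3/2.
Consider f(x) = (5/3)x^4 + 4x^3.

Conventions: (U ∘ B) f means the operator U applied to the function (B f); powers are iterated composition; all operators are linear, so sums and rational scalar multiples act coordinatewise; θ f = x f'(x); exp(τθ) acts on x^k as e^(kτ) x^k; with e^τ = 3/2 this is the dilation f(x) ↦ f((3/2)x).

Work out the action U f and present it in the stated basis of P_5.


exp(τθ) x^k = e^(kτ) x^k; with e^τ = 3/2 this sends x^k to (3/2)^k x^k
x^3 ↦ 27/8 x^3
x^4 ↦ 81/16 x^4
applying this coordinatewise to f: exp(τθ) f = (135/16)x^4 + (27/2)x^3

the result is g(x) = (135/16)x^4 + (27/2)x^3


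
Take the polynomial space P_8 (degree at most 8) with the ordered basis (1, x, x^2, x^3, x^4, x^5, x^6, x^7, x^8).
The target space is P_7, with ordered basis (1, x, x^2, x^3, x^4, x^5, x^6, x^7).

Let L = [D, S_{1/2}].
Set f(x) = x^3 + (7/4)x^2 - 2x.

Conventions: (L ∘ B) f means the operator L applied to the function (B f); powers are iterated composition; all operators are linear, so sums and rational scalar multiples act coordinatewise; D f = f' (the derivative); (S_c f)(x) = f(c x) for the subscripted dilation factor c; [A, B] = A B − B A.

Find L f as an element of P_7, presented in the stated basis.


the image equals g(x) = -(3/8)x^2 - (7/8)x + 1

S_{1/2} f = (1/8)x^3 + (7/16)x^2 - x
D S_{1/2} f = (3/8)x^2 + (7/8)x - 1
D f = 3x^2 + (7/2)x - 2
S_{1/2} D f = (3/4)x^2 + (7/4)x - 2
[D, S_{1/2}] f = -(3/8)x^2 - (7/8)x + 1


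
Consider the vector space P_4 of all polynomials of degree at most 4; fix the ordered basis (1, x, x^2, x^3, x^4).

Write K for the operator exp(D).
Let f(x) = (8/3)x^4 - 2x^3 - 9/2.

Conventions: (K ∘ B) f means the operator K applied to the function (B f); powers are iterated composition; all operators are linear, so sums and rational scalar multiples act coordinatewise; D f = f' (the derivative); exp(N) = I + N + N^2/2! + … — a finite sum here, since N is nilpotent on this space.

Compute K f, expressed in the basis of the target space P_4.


the image equals g(x) = (8/3)x^4 + (26/3)x^3 + 10x^2 + (14/3)x - 23/6

order-1 term: (32/3)x^3 - 6x^2
order-2 term: 16x^2 - 6x
order-3 term: (32/3)x - 2
order-4 term: 8/3
the series for exp(D) f terminates at order 4
exp(D) f = (8/3)x^4 + (26/3)x^3 + 10x^2 + (14/3)x - 23/6


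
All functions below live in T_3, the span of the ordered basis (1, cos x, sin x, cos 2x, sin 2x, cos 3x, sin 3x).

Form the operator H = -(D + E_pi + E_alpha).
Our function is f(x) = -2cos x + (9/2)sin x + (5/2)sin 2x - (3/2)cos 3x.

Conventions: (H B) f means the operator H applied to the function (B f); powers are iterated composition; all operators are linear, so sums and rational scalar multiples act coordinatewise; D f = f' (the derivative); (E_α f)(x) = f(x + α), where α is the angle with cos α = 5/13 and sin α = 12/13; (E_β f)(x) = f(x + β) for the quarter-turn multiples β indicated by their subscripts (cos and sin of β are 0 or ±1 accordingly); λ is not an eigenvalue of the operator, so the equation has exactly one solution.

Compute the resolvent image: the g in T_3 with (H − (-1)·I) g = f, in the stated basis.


write g with unknown coordinates in the stated basis and equate coefficients in (H − (-1)·I) g = f
solving from the highest basis element down gives g = (141/164)cos x + (289/164)sin x + (229/265)cos 2x + (119/530)sin 2x - (2143/7540)cos 3x + (1921/7540)sin 3x
check: H g = -(469/164)cos x + (449/164)sin x - (229/265)cos 2x + (603/265)sin 2x - (9167/7540)cos 3x - (1921/7540)sin 3x
so H g − (-1)·g = -2cos x + (9/2)sin x + (5/2)sin 2x - (3/2)cos 3x = f ✓

g(x) = (141/164)cos x + (289/164)sin x + (229/265)cos 2x + (119/530)sin 2x - (2143/7540)cos 3x + (1921/7540)sin 3x


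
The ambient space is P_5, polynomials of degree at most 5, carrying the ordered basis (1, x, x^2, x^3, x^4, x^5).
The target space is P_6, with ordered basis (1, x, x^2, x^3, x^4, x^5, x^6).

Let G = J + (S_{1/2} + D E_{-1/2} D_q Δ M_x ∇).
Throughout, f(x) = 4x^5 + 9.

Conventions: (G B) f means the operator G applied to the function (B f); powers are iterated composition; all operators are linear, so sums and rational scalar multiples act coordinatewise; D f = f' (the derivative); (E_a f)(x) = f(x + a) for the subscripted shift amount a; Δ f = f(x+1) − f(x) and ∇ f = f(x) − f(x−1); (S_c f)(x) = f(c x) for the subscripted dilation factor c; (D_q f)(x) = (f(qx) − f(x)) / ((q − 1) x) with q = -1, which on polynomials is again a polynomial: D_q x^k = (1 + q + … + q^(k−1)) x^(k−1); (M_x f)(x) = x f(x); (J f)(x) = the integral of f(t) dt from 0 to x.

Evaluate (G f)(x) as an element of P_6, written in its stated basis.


J f = (2/3)x^6 + 9x
S_{1/2} f = (1/8)x^5 + 9
∇ f = 20x^4 - 40x^3 + 40x^2 - 20x + 4
M_x ∇ f = 20x^5 - 40x^4 + 40x^3 - 20x^2 + 4x
Δ M_x ∇ f = 100x^4 + 40x^3 + 80x^2 + 20x + 4
D_q (Δ M_x ∇) f = 40x^2 + 20
E_{-1/2} D_q (Δ M_x ∇) f = 40x^2 - 40x + 30
D E_{-1/2} D_q (Δ M_x ∇) f = 80x - 40
(S_{1/2} + D E_{-1/2} D_q Δ M_x ∇) f = (1/8)x^5 + 80x - 31
(J + (S_{1/2} + D E_{-1/2} D_q Δ M_x ∇)) f = (2/3)x^6 + (1/8)x^5 + 89x - 31

g(x) = (2/3)x^6 + (1/8)x^5 + 89x - 31


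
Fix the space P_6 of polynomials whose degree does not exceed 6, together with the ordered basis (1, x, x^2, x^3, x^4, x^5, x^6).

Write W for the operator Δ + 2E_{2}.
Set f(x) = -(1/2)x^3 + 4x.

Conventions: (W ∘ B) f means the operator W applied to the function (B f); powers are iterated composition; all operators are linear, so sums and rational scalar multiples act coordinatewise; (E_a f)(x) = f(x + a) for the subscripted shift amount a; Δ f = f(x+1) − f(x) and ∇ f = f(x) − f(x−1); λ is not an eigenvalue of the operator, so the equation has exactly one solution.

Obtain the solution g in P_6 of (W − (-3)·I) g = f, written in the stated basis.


write g with unknown coordinates in the stated basis and equate coefficients in (W − (-3)·I) g = f
solving from the highest basis element down gives g = -(1/10)x^3 + (3/10)x^2 + (37/50)x - 47/50
check: W g = -(1/5)x^3 - (9/10)x^2 + (89/50)x + 141/50
so W g − (-3)·g = -(1/2)x^3 + 4x = f ✓

the result is g(x) = -(1/10)x^3 + (3/10)x^2 + (37/50)x - 47/50


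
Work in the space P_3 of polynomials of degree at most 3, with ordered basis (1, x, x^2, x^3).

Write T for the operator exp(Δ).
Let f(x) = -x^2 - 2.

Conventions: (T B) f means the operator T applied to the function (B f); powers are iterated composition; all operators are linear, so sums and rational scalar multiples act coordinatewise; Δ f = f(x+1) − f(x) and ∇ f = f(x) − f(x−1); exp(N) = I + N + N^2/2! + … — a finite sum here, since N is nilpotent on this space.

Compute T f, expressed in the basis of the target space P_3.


order-1 term: -2x - 1
order-2 term: -1
the series for exp(Δ) f terminates at order 2
exp(Δ) f = -x^2 - 2x - 4

the image equals g(x) = -x^2 - 2x - 4


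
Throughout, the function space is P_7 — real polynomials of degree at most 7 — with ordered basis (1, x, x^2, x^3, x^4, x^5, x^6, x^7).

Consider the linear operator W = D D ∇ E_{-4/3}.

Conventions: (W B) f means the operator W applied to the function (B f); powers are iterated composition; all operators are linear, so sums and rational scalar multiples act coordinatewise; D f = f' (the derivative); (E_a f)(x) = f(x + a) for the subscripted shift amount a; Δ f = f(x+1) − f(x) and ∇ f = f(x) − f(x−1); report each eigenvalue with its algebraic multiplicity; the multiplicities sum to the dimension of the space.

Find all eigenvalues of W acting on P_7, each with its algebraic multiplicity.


image of 1: 0
image of x: 0
image of x^2: 0
image of x^3: 6
image of x^4: 24x - 44
image of x^5: 60x^2 - 220x + 620/3
image of x^6: 120x^3 - 660x^2 + 1240x - 7150/9
image of x^7: 210x^4 - 1540x^3 + 4340x^2 - (50050/9)x + 73654/27
the matrix is upper triangular; its diagonal is (0, 0, 0, 0, 0, 0, 0, 0)
for a triangular matrix the eigenvalues are the diagonal entries, with algebraic multiplicity their repetition count

λ = 0 (multiplicity 8)


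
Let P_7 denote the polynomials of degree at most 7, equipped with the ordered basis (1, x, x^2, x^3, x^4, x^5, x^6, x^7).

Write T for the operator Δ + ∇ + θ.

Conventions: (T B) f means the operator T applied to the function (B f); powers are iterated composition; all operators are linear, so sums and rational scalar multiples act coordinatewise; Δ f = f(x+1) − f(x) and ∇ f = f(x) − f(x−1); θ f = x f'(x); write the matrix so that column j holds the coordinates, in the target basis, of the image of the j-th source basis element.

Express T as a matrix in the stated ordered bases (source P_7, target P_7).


the matrix is [[0, 2, 0, 2, 0, 2, 0, 2]; [0, 1, 4, 0, 8, 0, 12, 0]; [0, 0, 2, 6, 0, 20, 0, 42]; [0, 0, 0, 3, 8, 0, 40, 0]; [0, 0, 0, 0, 4, 10, 0, 70]; [0, 0, 0, 0, 0, 5, 12, 0]; [0, 0, 0, 0, 0, 0, 6, 14]; [0, 0, 0, 0, 0, 0, 0, 7]] (rows listed top to bottom)

image of 1: 0
image of x: x + 2
image of x^2: 2x^2 + 4x
image of x^3: 3x^3 + 6x^2 + 2
image of x^4: 4x^4 + 8x^3 + 8x
image of x^5: 5x^5 + 10x^4 + 20x^2 + 2
image of x^6: 6x^6 + 12x^5 + 40x^3 + 12x
image of x^7: 7x^7 + 14x^6 + 70x^4 + 42x^2 + 2
each image's coordinates form column j of the matrix


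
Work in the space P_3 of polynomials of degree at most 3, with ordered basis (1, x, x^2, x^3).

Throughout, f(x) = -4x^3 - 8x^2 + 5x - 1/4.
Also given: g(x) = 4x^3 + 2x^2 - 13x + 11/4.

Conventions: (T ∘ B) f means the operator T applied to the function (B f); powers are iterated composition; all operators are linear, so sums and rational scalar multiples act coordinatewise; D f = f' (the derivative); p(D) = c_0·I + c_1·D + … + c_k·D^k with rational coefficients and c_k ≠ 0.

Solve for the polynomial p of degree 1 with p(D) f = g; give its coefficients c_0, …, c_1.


p(D) = -I + (1/2)·D, i.e. c_0 = -1, c_1 = 1/2

D^0 f = -4x^3 - 8x^2 + 5x - 1/4
D^1 f = -12x^2 - 16x + 5
matching coefficients of g against c_0 f + c_1 Df + … from the top degree down determines the c_i
solution: c_0 = -1, c_1 = 1/2


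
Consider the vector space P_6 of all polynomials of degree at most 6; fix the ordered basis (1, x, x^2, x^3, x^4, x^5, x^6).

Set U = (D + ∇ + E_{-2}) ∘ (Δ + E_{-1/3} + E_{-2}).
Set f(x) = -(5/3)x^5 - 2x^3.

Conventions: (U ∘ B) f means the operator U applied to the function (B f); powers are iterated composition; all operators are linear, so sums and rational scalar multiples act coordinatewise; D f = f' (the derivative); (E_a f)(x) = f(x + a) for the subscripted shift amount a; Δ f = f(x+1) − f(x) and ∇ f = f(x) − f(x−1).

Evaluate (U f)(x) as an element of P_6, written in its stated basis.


the result is g(x) = -(10/3)x^5 + (100/9)x^4 - (5108/27)x^3 + (45248/81)x^2 - (373300/243)x + 973868/729

Δ f = -(25/3)x^4 - (50/3)x^3 - (68/3)x^2 - (43/3)x - 11/3
E_{-1/3} f = -(5/3)x^5 + (25/9)x^4 - (104/27)x^3 + (212/81)x^2 - (187/243)x + 59/729
E_{-2} f = -(5/3)x^5 + (50/3)x^4 - (206/3)x^3 + (436/3)x^2 - (472/3)x + 208/3
(Δ + E_{-1/3} + E_{-2}) f = -(10/3)x^5 + (100/9)x^4 - (2408/27)x^3 + (10148/81)x^2 - (41902/243)x + 47930/729
D (Δ + E_{-1/3} + E_{-2}) f = -(50/3)x^4 + (400/9)x^3 - (2408/9)x^2 + (20296/81)x - 41902/243
∇ (Δ + E_{-1/3} + E_{-2}) f = -(50/3)x^4 + (700/9)x^3 - (3308/9)x^2 + (46918/81)x - 97528/243
E_{-2} (Δ + E_{-1/3} + E_{-2}) f = -(10/3)x^5 + (400/9)x^4 - (8408/27)x^3 + (96692/81)x^2 - (574942/243)x + 1392158/729
(D + ∇ + E_{-2}) (Δ + E_{-1/3} + E_{-2}) f = -(10/3)x^5 + (100/9)x^4 - (5108/27)x^3 + (45248/81)x^2 - (373300/243)x + 973868/729


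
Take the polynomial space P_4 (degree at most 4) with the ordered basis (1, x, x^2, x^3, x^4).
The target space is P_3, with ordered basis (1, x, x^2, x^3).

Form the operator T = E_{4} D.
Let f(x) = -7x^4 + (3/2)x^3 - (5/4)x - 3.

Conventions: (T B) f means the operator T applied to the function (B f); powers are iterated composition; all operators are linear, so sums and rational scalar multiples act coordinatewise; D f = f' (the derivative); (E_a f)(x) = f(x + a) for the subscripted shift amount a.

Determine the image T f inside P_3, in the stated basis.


the result is g(x) = -28x^3 - (663/2)x^2 - 1308x - 6885/4

D f = -28x^3 + (9/2)x^2 - 5/4
E_{4} D f = -28x^3 - (663/2)x^2 - 1308x - 6885/4


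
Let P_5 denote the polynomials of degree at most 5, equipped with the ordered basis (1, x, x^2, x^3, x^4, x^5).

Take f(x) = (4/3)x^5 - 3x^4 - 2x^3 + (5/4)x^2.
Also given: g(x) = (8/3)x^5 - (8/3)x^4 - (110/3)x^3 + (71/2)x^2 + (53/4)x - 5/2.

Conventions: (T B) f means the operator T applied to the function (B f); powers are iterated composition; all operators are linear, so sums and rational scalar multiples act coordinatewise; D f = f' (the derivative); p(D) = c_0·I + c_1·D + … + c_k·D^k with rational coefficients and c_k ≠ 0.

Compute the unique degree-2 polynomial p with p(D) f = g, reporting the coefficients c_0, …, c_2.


D^0 f = (4/3)x^5 - 3x^4 - 2x^3 + (5/4)x^2
D^1 f = (20/3)x^4 - 12x^3 - 6x^2 + (5/2)x
D^2 f = (80/3)x^3 - 36x^2 - 12x + 5/2
matching coefficients of g against c_0 f + c_1 Df + … from the top degree down determines the c_i
solution: c_0 = 2, c_1 = 1/2, c_2 = -1

c_0 = 2, c_1 = 1/2, c_2 = -1


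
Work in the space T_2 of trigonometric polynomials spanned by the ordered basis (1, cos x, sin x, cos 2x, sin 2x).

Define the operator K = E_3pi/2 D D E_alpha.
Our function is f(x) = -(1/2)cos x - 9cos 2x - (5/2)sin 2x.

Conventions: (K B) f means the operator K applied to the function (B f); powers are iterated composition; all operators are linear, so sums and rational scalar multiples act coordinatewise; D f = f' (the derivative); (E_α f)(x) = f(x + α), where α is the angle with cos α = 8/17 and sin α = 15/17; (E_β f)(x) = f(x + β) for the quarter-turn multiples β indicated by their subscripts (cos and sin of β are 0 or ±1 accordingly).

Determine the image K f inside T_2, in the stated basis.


E_alpha f = -(4/17)cos x + (15/34)sin x + (849/289)cos 2x + (5125/578)sin 2x
D E_alpha f = (15/34)cos x + (4/17)sin x + (5125/289)cos 2x - (1698/289)sin 2x
D D E_alpha f = (4/17)cos x - (15/34)sin x - (3396/289)cos 2x - (10250/289)sin 2x
E_3pi/2 (D D E_alpha) f = (15/34)cos x + (4/17)sin x + (3396/289)cos 2x + (10250/289)sin 2x

the image equals g(x) = (15/34)cos x + (4/17)sin x + (3396/289)cos 2x + (10250/289)sin 2x


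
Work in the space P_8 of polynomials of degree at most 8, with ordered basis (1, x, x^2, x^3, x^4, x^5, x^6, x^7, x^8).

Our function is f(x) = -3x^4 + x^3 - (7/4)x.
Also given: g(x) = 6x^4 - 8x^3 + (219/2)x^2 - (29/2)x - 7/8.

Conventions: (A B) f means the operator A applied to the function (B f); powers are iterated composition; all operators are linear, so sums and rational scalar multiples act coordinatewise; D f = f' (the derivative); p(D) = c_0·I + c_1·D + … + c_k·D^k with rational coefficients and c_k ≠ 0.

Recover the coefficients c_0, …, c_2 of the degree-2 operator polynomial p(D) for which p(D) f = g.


c_0 = -2, c_1 = 1/2, c_2 = -3

D^0 f = -3x^4 + x^3 - (7/4)x
D^1 f = -12x^3 + 3x^2 - 7/4
D^2 f = -36x^2 + 6x
matching coefficients of g against c_0 f + c_1 Df + … from the top degree down determines the c_i
solution: c_0 = -2, c_1 = 1/2, c_2 = -3


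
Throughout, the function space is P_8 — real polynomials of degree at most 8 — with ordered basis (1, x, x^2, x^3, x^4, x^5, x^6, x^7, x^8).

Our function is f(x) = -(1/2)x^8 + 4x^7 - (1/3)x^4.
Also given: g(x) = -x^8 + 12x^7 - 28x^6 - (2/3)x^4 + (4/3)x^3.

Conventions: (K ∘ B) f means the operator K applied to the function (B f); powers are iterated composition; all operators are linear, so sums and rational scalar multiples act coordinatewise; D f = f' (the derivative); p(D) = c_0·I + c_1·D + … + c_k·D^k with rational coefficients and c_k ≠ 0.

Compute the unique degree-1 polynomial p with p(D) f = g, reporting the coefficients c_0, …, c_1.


p(D) = 2·I − D, i.e. c_0 = 2, c_1 = -1

D^0 f = -(1/2)x^8 + 4x^7 - (1/3)x^4
D^1 f = -4x^7 + 28x^6 - (4/3)x^3
matching coefficients of g against c_0 f + c_1 Df + … from the top degree down determines the c_i
solution: c_0 = 2, c_1 = -1


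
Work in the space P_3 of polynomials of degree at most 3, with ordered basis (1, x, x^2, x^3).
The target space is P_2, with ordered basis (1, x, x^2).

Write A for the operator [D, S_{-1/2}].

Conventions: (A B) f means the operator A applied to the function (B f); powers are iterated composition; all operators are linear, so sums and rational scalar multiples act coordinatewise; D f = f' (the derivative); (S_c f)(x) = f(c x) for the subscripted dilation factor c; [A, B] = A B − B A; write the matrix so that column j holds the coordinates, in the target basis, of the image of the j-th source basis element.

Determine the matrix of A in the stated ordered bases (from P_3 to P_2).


the matrix is [[0, -3/2, 0, 0]; [0, 0, 3/2, 0]; [0, 0, 0, -9/8]] (rows listed top to bottom)

image of 1: 0
image of x: -3/2
image of x^2: (3/2)x
image of x^3: -(9/8)x^2
each image's coordinates form column j of the matrix


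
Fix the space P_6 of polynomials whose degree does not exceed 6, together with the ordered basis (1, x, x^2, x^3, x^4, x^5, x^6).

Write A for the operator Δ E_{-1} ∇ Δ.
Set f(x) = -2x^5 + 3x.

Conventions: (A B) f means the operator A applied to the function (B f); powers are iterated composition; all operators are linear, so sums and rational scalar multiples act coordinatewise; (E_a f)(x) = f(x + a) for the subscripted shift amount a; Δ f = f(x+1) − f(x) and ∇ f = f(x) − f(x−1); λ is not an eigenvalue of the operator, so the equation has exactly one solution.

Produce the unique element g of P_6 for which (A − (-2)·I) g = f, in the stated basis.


write g with unknown coordinates in the stated basis and equate coefficients in (A − (-2)·I) g = f
solving from the highest basis element down gives g = -x^5 + 30x^2 - (57/2)x + 15
check: A g = -60x^2 + 60x - 30
so A g − (-2)·g = -2x^5 + 3x = f ✓

the image equals g(x) = -x^5 + 30x^2 - (57/2)x + 15


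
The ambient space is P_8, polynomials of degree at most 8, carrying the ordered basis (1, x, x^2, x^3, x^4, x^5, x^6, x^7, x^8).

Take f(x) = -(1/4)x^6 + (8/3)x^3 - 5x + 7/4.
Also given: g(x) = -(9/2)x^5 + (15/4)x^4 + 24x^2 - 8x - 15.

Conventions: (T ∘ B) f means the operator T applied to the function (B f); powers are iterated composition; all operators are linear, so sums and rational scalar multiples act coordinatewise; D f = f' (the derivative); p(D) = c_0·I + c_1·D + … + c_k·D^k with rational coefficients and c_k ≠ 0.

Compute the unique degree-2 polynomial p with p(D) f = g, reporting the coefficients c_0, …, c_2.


c_0 = 0, c_1 = 3, c_2 = -1/2

D^0 f = -(1/4)x^6 + (8/3)x^3 - 5x + 7/4
D^1 f = -(3/2)x^5 + 8x^2 - 5
D^2 f = -(15/2)x^4 + 16x
matching coefficients of g against c_0 f + c_1 Df + … from the top degree down determines the c_i
solution: c_0 = 0, c_1 = 3, c_2 = -1/2


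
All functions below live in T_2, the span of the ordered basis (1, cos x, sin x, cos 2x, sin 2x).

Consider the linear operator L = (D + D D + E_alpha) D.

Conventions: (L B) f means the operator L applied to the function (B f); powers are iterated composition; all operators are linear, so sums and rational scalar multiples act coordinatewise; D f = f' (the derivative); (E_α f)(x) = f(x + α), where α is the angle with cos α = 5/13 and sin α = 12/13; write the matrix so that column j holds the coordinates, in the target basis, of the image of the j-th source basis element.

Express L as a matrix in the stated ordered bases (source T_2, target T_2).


the matrix is [[0, 0, 0, 0, 0]; [0, -25/13, -8/13, 0, 0]; [0, 8/13, -25/13, 0, 0]; [0, 0, 0, -916/169, -1590/169]; [0, 0, 0, 1590/169, -916/169]] (rows listed top to bottom)

image of 1: 0
image of cos x: -(25/13)cos x + (8/13)sin x
image of sin x: -(8/13)cos x - (25/13)sin x
image of cos 2x: -(916/169)cos 2x + (1590/169)sin 2x
image of sin 2x: -(1590/169)cos 2x - (916/169)sin 2x
each image's coordinates form column j of the matrix


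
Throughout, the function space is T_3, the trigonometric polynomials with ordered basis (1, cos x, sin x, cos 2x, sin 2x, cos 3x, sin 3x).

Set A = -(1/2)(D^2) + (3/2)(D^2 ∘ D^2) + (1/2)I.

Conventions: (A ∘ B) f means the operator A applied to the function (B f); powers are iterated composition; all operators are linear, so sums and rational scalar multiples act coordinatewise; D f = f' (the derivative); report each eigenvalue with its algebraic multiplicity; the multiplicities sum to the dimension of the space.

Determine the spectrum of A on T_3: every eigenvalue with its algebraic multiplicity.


λ = 1/2 (multiplicity 1), λ = 5/2 (multiplicity 2), λ = 53/2 (multiplicity 2), λ = 253/2 (multiplicity 2)

image of 1: 1/2
image of cos x: (5/2)cos x
image of sin x: (5/2)sin x
image of cos 2x: (53/2)cos 2x
image of sin 2x: (53/2)sin 2x
image of cos 3x: (253/2)cos 3x
image of sin 3x: (253/2)sin 3x
the matrix is diagonal; its diagonal is (1/2, 5/2, 5/2, 53/2, 53/2, 253/2, 253/2)
for a triangular matrix the eigenvalues are the diagonal entries, with algebraic multiplicity their repetition count


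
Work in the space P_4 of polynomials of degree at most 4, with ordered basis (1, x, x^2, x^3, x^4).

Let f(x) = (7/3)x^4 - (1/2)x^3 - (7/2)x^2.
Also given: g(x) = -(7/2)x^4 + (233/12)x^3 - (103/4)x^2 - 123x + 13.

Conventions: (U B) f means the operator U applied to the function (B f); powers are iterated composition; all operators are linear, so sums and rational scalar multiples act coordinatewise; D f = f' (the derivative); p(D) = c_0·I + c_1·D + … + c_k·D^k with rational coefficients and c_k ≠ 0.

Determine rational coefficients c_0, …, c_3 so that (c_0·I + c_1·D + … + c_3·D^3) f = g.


p(D) = -(3/2)·I + 2·D − D^2 − 2·D^3, i.e. c_0 = -3/2, c_1 = 2, c_2 = -1, c_3 = -2

D^0 f = (7/3)x^4 - (1/2)x^3 - (7/2)x^2
D^1 f = (28/3)x^3 - (3/2)x^2 - 7x
D^2 f = 28x^2 - 3x - 7
D^3 f = 56x - 3
matching coefficients of g against c_0 f + c_1 Df + … from the top degree down determines the c_i
solution: c_0 = -3/2, c_1 = 2, c_2 = -1, c_3 = -2


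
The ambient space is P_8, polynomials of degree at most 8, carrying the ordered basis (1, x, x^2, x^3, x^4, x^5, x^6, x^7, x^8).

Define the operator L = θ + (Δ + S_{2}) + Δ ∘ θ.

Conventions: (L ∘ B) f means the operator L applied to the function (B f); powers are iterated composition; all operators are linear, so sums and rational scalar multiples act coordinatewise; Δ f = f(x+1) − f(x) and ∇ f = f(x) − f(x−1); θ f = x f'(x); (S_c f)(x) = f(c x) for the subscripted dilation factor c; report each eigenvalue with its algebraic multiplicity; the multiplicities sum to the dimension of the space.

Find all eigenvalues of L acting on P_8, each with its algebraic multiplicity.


λ = 1 (multiplicity 1), λ = 3 (multiplicity 1), λ = 6 (multiplicity 1), λ = 11 (multiplicity 1), λ = 20 (multiplicity 1), λ = 37 (multiplicity 1), λ = 70 (multiplicity 1), λ = 135 (multiplicity 1), λ = 264 (multiplicity 1)

image of 1: 1
image of x: 3x + 2
image of x^2: 6x^2 + 6x + 3
image of x^3: 11x^3 + 12x^2 + 12x + 4
image of x^4: 20x^4 + 20x^3 + 30x^2 + 20x + 5
image of x^5: 37x^5 + 30x^4 + 60x^3 + 60x^2 + 30x + 6
image of x^6: 70x^6 + 42x^5 + 105x^4 + 140x^3 + 105x^2 + 42x + 7
image of x^7: 135x^7 + 56x^6 + 168x^5 + 280x^4 + 280x^3 + 168x^2 + 56x + 8
image of x^8: 264x^8 + 72x^7 + 252x^6 + 504x^5 + 630x^4 + 504x^3 + 252x^2 + 72x + 9
the matrix is upper triangular; its diagonal is (1, 3, 6, 11, 20, 37, 70, 135, 264)
for a triangular matrix the eigenvalues are the diagonal entries, with algebraic multiplicity their repetition count


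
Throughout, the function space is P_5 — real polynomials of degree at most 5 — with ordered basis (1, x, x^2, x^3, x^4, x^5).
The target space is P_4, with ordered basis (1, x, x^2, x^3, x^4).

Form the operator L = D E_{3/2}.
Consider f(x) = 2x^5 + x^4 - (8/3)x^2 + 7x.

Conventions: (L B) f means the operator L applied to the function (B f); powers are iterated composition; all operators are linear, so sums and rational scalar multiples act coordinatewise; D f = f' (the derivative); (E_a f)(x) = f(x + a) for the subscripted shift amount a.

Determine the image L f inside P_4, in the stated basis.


g(x) = 10x^4 + 64x^3 + 153x^2 + (470/3)x + 505/8

E_{3/2} f = 2x^5 + 16x^4 + 51x^3 + (235/3)x^2 + (505/8)x + 99/4
D E_{3/2} f = 10x^4 + 64x^3 + 153x^2 + (470/3)x + 505/8


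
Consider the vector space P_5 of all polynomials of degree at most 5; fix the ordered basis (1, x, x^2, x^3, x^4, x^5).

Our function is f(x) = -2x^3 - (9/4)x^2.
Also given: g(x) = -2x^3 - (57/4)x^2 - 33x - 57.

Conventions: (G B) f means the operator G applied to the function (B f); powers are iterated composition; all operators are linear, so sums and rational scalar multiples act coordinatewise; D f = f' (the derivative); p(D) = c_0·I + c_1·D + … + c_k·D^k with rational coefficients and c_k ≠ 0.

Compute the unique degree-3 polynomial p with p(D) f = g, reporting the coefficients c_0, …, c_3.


p(D) = I + 2·D + 2·D^2 + 4·D^3, i.e. c_0 = 1, c_1 = 2, c_2 = 2, c_3 = 4

D^0 f = -2x^3 - (9/4)x^2
D^1 f = -6x^2 - (9/2)x
D^2 f = -12x - 9/2
D^3 f = -12
matching coefficients of g against c_0 f + c_1 Df + … from the top degree down determines the c_i
solution: c_0 = 1, c_1 = 2, c_2 = 2, c_3 = 4


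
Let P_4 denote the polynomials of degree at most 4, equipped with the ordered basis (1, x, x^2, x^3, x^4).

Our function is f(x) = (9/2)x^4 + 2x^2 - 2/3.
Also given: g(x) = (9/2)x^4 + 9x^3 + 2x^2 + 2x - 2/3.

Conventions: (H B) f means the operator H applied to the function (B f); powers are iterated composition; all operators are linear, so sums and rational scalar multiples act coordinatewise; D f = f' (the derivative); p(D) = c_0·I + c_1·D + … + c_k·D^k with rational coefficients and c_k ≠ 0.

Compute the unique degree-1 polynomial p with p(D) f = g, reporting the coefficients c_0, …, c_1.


c_0 = 1, c_1 = 1/2

D^0 f = (9/2)x^4 + 2x^2 - 2/3
D^1 f = 18x^3 + 4x
matching coefficients of g against c_0 f + c_1 Df + … from the top degree down determines the c_i
solution: c_0 = 1, c_1 = 1/2


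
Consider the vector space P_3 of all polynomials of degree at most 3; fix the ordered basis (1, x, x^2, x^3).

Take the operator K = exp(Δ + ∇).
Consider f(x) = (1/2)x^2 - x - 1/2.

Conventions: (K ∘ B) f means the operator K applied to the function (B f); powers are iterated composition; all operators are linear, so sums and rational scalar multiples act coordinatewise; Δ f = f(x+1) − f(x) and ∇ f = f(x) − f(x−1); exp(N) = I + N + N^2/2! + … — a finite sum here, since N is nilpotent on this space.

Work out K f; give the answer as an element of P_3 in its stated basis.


the image equals g(x) = (1/2)x^2 + x - 1/2

order-1 term: 2x - 2
order-2 term: 2
the series for exp(Δ + ∇) f terminates at order 2
exp(Δ + ∇) f = (1/2)x^2 + x - 1/2


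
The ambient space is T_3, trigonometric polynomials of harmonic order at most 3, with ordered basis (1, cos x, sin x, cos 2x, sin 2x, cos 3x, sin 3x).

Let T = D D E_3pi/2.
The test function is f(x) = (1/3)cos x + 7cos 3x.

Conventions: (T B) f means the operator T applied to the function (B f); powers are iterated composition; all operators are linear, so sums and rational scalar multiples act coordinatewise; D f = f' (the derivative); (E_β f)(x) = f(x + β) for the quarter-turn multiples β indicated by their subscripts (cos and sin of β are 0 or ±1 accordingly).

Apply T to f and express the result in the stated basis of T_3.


E_3pi/2 f = (1/3)sin x - 7sin 3x
D E_3pi/2 f = (1/3)cos x - 21cos 3x
D D E_3pi/2 f = -(1/3)sin x + 63sin 3x

the image equals g(x) = -(1/3)sin x + 63sin 3x


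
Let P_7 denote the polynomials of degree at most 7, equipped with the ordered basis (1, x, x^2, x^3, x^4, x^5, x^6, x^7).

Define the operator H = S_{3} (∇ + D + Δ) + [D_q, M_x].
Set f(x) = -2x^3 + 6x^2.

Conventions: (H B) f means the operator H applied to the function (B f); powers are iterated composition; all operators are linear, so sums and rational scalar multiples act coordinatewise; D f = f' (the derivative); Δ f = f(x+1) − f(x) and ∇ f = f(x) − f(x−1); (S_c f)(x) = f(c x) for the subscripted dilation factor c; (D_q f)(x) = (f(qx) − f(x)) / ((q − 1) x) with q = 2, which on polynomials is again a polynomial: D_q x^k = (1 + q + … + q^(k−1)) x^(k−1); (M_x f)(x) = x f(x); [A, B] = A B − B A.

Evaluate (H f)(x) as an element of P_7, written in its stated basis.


∇ f = -6x^2 + 18x - 8
D f = -6x^2 + 12x
Δ f = -6x^2 + 6x + 4
(∇ + D + Δ) f = -18x^2 + 36x - 4
S_{3} (∇ + D + Δ) f = -162x^2 + 108x - 4
M_x f = -2x^4 + 6x^3
D_q M_x f = -30x^3 + 42x^2
D_q f = -14x^2 + 18x
M_x D_q f = -14x^3 + 18x^2
[D_q, M_x] f = -16x^3 + 24x^2
(S_{3} (∇ + D + Δ) + [D_q, M_x]) f = -16x^3 - 138x^2 + 108x - 4

the result is g(x) = -16x^3 - 138x^2 + 108x - 4


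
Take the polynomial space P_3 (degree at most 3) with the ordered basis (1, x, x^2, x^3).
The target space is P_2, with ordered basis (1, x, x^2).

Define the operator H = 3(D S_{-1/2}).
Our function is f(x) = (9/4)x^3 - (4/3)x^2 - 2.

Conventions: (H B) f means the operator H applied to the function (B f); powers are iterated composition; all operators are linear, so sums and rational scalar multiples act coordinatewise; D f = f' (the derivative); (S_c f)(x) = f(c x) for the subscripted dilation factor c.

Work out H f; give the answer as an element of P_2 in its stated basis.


S_{-1/2} f = -(9/32)x^3 - (1/3)x^2 - 2
D S_{-1/2} f = -(27/32)x^2 - (2/3)x
(3(D S_{-1/2})) f = -(81/32)x^2 - 2x

g(x) = -(81/32)x^2 - 2x


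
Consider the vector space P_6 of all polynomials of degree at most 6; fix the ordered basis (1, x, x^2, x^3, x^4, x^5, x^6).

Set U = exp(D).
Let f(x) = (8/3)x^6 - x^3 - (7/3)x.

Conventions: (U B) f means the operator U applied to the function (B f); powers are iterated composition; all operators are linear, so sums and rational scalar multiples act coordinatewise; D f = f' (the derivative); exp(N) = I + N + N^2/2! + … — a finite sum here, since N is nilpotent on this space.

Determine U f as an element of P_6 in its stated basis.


order-1 term: 16x^5 - 3x^2 - 7/3
order-2 term: 40x^4 - 3x
order-3 term: (160/3)x^3 - 1
order-4 term: 40x^2
order-5 term: 16x
order-6 term: 8/3
the series for exp(D) f terminates at order 6
exp(D) f = (8/3)x^6 + 16x^5 + 40x^4 + (157/3)x^3 + 37x^2 + (32/3)x - 2/3

g(x) = (8/3)x^6 + 16x^5 + 40x^4 + (157/3)x^3 + 37x^2 + (32/3)x - 2/3


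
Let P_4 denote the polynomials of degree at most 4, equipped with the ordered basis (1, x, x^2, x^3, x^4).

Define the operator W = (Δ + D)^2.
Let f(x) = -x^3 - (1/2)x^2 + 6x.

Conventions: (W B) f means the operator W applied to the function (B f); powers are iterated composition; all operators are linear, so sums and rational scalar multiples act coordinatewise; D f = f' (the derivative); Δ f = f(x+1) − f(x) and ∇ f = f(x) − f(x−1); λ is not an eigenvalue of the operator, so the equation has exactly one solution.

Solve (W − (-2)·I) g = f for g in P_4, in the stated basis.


the image equals g(x) = -(1/2)x^3 - (1/4)x^2 + 9x + 4

write g with unknown coordinates in the stated basis and equate coefficients in (W − (-2)·I) g = f
solving from the highest basis element down gives g = -(1/2)x^3 - (1/4)x^2 + 9x + 4
check: W g = -12x - 8
so W g − (-2)·g = -x^3 - (1/2)x^2 + 6x = f ✓


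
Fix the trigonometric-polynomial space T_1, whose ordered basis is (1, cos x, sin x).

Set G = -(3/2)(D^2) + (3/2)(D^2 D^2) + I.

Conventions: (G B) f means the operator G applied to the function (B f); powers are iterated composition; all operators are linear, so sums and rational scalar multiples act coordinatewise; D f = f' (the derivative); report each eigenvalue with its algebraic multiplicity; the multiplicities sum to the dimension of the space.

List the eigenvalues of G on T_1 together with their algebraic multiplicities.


image of 1: 1
image of cos x: 4cos x
image of sin x: 4sin x
the matrix is diagonal; its diagonal is (1, 4, 4)
for a triangular matrix the eigenvalues are the diagonal entries, with algebraic multiplicity their repetition count

λ = 1 (multiplicity 1), λ = 4 (multiplicity 2)


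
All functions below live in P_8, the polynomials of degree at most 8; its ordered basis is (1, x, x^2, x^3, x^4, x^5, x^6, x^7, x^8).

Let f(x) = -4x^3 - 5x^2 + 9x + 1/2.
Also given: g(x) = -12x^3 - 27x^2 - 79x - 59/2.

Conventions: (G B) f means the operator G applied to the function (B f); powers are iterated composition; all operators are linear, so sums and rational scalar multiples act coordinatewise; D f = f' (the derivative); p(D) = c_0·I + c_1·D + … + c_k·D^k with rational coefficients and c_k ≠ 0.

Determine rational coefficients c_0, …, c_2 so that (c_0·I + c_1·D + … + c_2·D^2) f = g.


p(D) = 3·I + D + 4·D^2, i.e. c_0 = 3, c_1 = 1, c_2 = 4

D^0 f = -4x^3 - 5x^2 + 9x + 1/2
D^1 f = -12x^2 - 10x + 9
D^2 f = -24x - 10
matching coefficients of g against c_0 f + c_1 Df + … from the top degree down determines the c_i
solution: c_0 = 3, c_1 = 1, c_2 = 4


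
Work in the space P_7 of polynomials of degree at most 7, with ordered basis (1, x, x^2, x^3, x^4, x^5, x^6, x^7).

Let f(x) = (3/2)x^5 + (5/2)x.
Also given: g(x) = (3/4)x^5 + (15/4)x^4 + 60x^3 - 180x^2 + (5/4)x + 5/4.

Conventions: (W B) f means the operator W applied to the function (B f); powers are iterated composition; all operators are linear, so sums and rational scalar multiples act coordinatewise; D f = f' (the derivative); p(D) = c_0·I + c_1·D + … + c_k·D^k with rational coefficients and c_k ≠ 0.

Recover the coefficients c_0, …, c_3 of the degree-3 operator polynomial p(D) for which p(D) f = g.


p(D) = (1/2)·I + (1/2)·D + 2·D^2 − 2·D^3, i.e. c_0 = 1/2, c_1 = 1/2, c_2 = 2, c_3 = -2

D^0 f = (3/2)x^5 + (5/2)x
D^1 f = (15/2)x^4 + 5/2
D^2 f = 30x^3
D^3 f = 90x^2
matching coefficients of g against c_0 f + c_1 Df + … from the top degree down determines the c_i
solution: c_0 = 1/2, c_1 = 1/2, c_2 = 2, c_3 = -2


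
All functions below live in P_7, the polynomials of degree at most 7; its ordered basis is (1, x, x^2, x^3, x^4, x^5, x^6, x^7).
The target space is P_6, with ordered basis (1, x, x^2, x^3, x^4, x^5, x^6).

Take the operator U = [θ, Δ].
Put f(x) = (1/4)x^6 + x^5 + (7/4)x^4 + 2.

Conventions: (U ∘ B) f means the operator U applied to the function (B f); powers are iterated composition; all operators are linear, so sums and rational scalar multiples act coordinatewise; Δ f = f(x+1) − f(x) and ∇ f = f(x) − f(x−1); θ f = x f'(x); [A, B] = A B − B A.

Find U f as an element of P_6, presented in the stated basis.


the result is g(x) = -(3/2)x^5 - (25/2)x^4 - 42x^3 - 66x^2 - (97/2)x - 27/2

Δ f = (3/2)x^5 + (35/4)x^4 + 22x^3 + (97/4)x^2 + (27/2)x + 3
θ Δ f = (15/2)x^5 + 35x^4 + 66x^3 + (97/2)x^2 + (27/2)x
θ f = (3/2)x^6 + 5x^5 + 7x^4
Δ θ f = 9x^5 + (95/2)x^4 + 108x^3 + (229/2)x^2 + 62x + 27/2
[θ, Δ] f = -(3/2)x^5 - (25/2)x^4 - 42x^3 - 66x^2 - (97/2)x - 27/2


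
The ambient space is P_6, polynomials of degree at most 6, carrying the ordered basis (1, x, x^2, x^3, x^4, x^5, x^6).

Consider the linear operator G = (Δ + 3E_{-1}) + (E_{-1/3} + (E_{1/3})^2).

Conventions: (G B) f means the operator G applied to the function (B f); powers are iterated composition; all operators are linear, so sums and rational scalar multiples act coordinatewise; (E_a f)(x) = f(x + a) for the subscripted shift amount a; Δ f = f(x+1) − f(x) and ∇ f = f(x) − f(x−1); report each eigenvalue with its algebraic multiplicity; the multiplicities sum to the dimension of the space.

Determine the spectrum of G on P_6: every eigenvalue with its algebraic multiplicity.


λ = 5 (multiplicity 7)

image of 1: 5
image of x: 5x - 5/3
image of x^2: 5x^2 - (10/3)x + 41/9
image of x^3: 5x^3 - 5x^2 + (41/3)x - 47/27
image of x^4: 5x^4 - (20/3)x^3 + (82/3)x^2 - (188/27)x + 341/81
image of x^5: 5x^5 - (25/3)x^4 + (410/9)x^3 - (470/27)x^2 + (1705/81)x - 455/243
image of x^6: 5x^6 - 10x^5 + (205/3)x^4 - (940/27)x^3 + (1705/27)x^2 - (910/81)x + 2981/729
the matrix is upper triangular; its diagonal is (5, 5, 5, 5, 5, 5, 5)
for a triangular matrix the eigenvalues are the diagonal entries, with algebraic multiplicity their repetition count
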